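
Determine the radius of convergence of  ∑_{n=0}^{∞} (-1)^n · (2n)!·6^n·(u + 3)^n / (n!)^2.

R = 1/24

By the ratio test, |a_{n+1}/a_n| = (2n+1)·(2n+2)/(n+1)² · 6 → 24.
The series converges when 24 · |u + 3| < 1, giving R = 1/24.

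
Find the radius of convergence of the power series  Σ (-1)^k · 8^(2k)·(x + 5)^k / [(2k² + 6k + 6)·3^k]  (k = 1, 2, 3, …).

R = 3/64

Ratio test: |a_{k+1}/a_k| = [(2k² + 6k + 6)/(2(k+1)² + 6(k+1) + 6)] · 64/3 → 64/3 as k → ∞.
The series converges when 64/3 · |x + 5| < 1, giving R = 3/64.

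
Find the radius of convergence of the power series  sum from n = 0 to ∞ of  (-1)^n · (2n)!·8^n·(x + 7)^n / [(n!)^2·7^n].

Apply the ratio test: |a_{n+1}| / |a_n| = (2n+1)·(2n+2)/(n+1)² · 8/7, which tends to 32/7 as n → ∞.
The series converges when 32/7 · |x + 7| < 1, giving R = 7/32.

R = 7/32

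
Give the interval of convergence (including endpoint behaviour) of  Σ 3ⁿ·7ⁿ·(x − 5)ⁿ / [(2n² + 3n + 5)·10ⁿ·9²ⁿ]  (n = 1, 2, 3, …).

Ratio test: |a_{n+1}/a_n| = [(2n² + 3n + 5)/(2(n+1)² + 3(n+1) + 5)] · 3·7/(10·81) → 7/270 as n → ∞.
Thus R = 1/(7/270) = 270/7.
At x = 305/7: the series is dominated by a constant times Σ 1/n², which converges (p = 2 > 1).
Endpoint x = -235/7: the series is dominated by a constant times Σ 1/n², which converges (p = 2 > 1).

[-235/7, 305/7]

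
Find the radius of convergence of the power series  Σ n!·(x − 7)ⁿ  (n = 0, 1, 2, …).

R = 0

By the ratio test, |a_{n+1}/a_n| = (n+1) → ∞.
The terms grow without bound for any (x − 7) ≠ 0, so R = 0 (convergence only at x = 7).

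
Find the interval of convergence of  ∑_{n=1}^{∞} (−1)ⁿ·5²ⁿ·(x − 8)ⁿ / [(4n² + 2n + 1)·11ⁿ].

The ratio of consecutive coefficients is [(4n² + 2n + 1)/(4(n+1)² + 2(n+1) + 1)] · 25/11 → 25/11.
The series converges when 25/11 · |x − 8| < 1, giving R = 11/25.
Check x = 211/25: the series is dominated by a constant times Σ 1/n², which converges (p = 2 > 1).
Check x = 189/25: absolute convergence follows by limit comparison with Σ 1/n².

[189/25, 211/25]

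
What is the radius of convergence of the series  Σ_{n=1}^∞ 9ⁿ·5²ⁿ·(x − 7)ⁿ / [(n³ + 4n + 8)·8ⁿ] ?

Apply the ratio test: |a_{n+1}| / |a_n| = [(n³ + 4n + 8)/((n+1)³ + 4(n+1) + 8)] · 9·25/8, which tends to 225/8 as n → ∞.
Hence the series converges for |x − 7| < 1/(225/8) = 8/225, so the radius of convergence is 8/225.

R = 8/225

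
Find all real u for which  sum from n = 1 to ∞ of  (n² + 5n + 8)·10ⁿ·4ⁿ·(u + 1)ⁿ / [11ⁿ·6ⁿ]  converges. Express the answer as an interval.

By the ratio test, |a_{n+1}/a_n| = [((n+1)² + 5(n+1) + 8)/(n² + 5n + 8)] · 10·4/(11·6) → 20/33.
The series converges when 20/33 · |u + 1| < 1, giving R = 33/20.
When u = 13/20, the n-th term does not approach 0; divergence by the term test.
Check u = -53/20: the terms have absolute value of order n², which does not tend to 0, so the series diverges by the divergence test.

(-53/20, 13/20)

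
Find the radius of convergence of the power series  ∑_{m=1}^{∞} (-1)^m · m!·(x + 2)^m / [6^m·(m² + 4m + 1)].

R = 0

The ratio of consecutive coefficients is (m+1) · 1/6 · (m² + 4m + 1)/((m+1)² + 4(m+1) + 1) → ∞.
Since the ratio → ∞, the series diverges for every x ≠ -2, and R = 0.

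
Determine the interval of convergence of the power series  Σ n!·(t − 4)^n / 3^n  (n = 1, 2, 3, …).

{4}

Ratio test: |a_{n+1}/a_n| = (n+1) · 1/3 → ∞ as n → ∞.
Since the ratio → ∞, the series diverges for every t ≠ 4, and R = 0.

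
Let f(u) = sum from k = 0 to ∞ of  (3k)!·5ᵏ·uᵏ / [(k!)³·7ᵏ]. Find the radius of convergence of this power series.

By the ratio test, |a_{k+1}/a_k| = (3k+1)·(3k+2)·(3k+3)/(k+1)³ · 5/7 → 135/7.
Thus R = 1/(135/7) = 7/135.

R = 7/135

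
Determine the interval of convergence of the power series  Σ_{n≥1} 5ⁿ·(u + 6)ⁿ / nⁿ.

Applying the root test, |a_n|^(1/n) = 5/n → 0.
Since the n-th root of |a_n| tends to 0, the series converges for all real u; R = ∞.

(−∞, ∞)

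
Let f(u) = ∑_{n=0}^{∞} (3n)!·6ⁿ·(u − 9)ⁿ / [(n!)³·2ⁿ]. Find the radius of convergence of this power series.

Apply the ratio test: |a_{n+1}| / |a_n| = (3n+1)·(3n+2)·(3n+3)/(n+1)³ · 6/2, which tends to 81 as n → ∞.
The series converges when 81 · |u − 9| < 1, giving R = 1/81.

R = 1/81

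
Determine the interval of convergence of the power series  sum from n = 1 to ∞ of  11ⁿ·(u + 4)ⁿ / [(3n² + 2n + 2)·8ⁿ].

[-52/11, -36/11]

Apply the ratio test: |a_{n+1}| / |a_n| = [(3n² + 2n + 2)/(3(n+1)² + 2(n+1) + 2)] · 11/8, which tends to 11/8 as n → ∞.
Convergence for |u + 4| · 11/8 < 1, i.e. |u + 4| < 8/11. So R = 8/11.
When u = -36/11, the terms are on the order of 1/n², so the series converges absolutely by comparison with the p-series (p = 2 > 1).
Endpoint u = -52/11: absolute convergence follows by limit comparison with Σ 1/n².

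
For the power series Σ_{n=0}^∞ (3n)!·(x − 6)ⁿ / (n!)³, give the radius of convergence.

Ratio test: |a_{n+1}/a_n| = (3n+1)·(3n+2)·(3n+3)/(n+1)³ → 27 as n → ∞.
Convergence for |x − 6| · 27 < 1, i.e. |x − 6| < 1/27. So R = 1/27.

R = 1/27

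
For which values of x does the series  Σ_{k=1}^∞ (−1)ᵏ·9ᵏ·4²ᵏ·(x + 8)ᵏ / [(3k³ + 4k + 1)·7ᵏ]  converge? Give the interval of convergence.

By the ratio test, |a_{k+1}/a_k| = [(3k³ + 4k + 1)/(3(k+1)³ + 4(k+1) + 1)] · 9·16/7 → 144/7.
Convergence for |x + 8| · 144/7 < 1, i.e. |x + 8| < 7/144. So R = 7/144.
At x = -1145/144: the terms are on the order of 1/k³, so the series converges absolutely by comparison with the p-series (p = 3 > 1).
Endpoint x = -1159/144: the series is dominated by a constant times Σ 1/k³, which converges (p = 3 > 1).

[-1159/144, -1145/144]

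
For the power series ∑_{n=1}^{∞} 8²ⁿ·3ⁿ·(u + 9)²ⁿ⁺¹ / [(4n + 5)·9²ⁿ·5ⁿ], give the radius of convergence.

R = 3√15/8

By the ratio test, |a_{n+1}/a_n| = [(4n + 5)/(4(n+1) + 5)] · 64·3/(81·5) → 64/135.
Successive powers of (u + 9) differ by 2, so the series converges when |u + 9|² · 64/135 < 1, i.e. |u + 9| < √(135/64). So R = 3√15/8.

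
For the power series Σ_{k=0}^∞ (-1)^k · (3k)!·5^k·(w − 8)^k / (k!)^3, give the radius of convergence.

Ratio test: |a_{k+1}/a_k| = (3k+1)·(3k+2)·(3k+3)/(k+1)³ · 5 → 135 as k → ∞.
Convergence for |w − 8| · 135 < 1, i.e. |w − 8| < 1/135. So R = 1/135.

R = 1/135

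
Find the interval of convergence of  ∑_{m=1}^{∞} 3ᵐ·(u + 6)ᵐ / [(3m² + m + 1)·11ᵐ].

Apply the ratio test: |a_{m+1}| / |a_m| = [(3m² + m + 1)/(3(m+1)² + (m+1) + 1)] · 3/11, which tends to 3/11 as m → ∞.
Convergence for |u + 6| · 3/11 < 1, i.e. |u + 6| < 11/3. So R = 11/3.
Endpoint u = -7/3: the series is dominated by a constant times Σ 1/m², which converges (p = 2 > 1).
When u = -29/3, the terms are on the order of 1/m², so the series converges absolutely by comparison with the p-series (p = 2 > 1).

[-29/3, -7/3]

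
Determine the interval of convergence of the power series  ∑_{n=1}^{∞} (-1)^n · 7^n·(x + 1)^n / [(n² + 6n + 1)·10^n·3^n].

Ratio test: |a_{n+1}/a_n| = [(n² + 6n + 1)/((n+1)² + 6(n+1) + 1)] · 7/(10·3) → 7/30 as n → ∞.
The series converges when 7/30 · |x + 1| < 1, giving R = 30/7.
Endpoint x = 23/7: the terms are on the order of 1/n², so the series converges absolutely by comparison with the p-series (p = 2 > 1).
At x = -37/7: absolute convergence follows by limit comparison with Σ 1/n².

[-37/7, 23/7]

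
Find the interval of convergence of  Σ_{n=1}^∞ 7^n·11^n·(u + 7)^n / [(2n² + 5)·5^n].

[-544/77, -534/77]

Apply the ratio test: |a_{n+1}| / |a_n| = [(2n² + 5)/(2(n+1)² + 5)] · 7·11/5, which tends to 77/5 as n → ∞.
The series converges when 77/5 · |u + 7| < 1, giving R = 5/77.
At u = -534/77: the terms are on the order of 1/n², so the series converges absolutely by comparison with the p-series (p = 2 > 1).
At u = -544/77: the series is dominated by a constant times Σ 1/n², which converges (p = 2 > 1).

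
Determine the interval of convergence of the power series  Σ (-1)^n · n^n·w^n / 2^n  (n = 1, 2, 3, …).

{0}

By the Cauchy root test, |a_n|^(1/n) = n/2 → ∞.
Since the n-th root of |a_n| is unbounded, the series converges only at w = 0; R = 0.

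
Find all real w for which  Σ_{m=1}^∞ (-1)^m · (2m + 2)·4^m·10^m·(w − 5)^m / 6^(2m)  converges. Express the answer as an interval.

(41/10, 59/10)

Apply the ratio test: |a_{m+1}| / |a_m| = [(2(m+1) + 2)/(2m + 2)] · 4·10/36, which tends to 10/9 as m → ∞.
Hence the series converges for |w − 5| < 1/(10/9) = 9/10, so the radius of convergence is 9/10.
When w = 59/10, the terms do not tend to 0, so the series diverges.
Endpoint w = 41/10: the m-th term does not approach 0; divergence by the term test.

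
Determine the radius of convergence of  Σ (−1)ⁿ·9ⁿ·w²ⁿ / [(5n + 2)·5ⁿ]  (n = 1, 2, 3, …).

R = √5/3

By the ratio test, |a_{n+1}/a_n| = [(5n + 2)/(5(n+1) + 2)] · 9/5 → 9/5.
Writing y = w², the series in y has radius 5/9, so |w| < √(5/9) and R = √5/3.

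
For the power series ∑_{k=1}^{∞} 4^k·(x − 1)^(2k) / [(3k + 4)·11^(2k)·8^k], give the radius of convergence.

The ratio of consecutive coefficients is [(3k + 4)/(3(k+1) + 4)] · 4/(121·8) → 1/242.
Successive powers of (x − 1) differ by 2, so the series converges when |x − 1|² · 1/242 < 1, i.e. |x − 1| < √(242). So R = 11√2.

R = 11√2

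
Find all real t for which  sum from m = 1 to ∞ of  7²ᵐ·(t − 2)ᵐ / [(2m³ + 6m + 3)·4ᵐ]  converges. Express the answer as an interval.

[94/49, 102/49]

The ratio of consecutive coefficients is [(2m³ + 6m + 3)/(2(m+1)³ + 6(m+1) + 3)] · 49/4 → 49/4.
Thus R = 1/(49/4) = 4/49.
Endpoint t = 102/49: the terms are on the order of 1/m³, so the series converges absolutely by comparison with the p-series (p = 3 > 1).
Endpoint t = 94/49: absolute convergence follows by limit comparison with Σ 1/m³.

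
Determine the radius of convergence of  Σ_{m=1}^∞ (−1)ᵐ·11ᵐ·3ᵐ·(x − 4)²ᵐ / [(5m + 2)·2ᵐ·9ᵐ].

R = √66/11

By the ratio test, |a_{m+1}/a_m| = [(5m + 2)/(5(m+1) + 2)] · 11·3/(2·9) → 11/6.
Writing y = (x − 4)², the series in y has radius 6/11, so |x − 4| < √(6/11) and R = √66/11.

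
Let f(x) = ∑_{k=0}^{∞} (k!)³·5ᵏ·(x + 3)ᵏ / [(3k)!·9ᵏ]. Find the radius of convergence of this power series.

Apply the ratio test: |a_{k+1}| / |a_k| = (k+1)³/[(3k+1)·(3k+2)·(3k+3)] · 5/9, which tends to 5/243 as k → ∞.
Hence the series converges for |x + 3| < 1/(5/243) = 243/5, so the radius of convergence is 243/5.

R = 243/5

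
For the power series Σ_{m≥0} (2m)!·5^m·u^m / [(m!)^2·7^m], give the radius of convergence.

By the ratio test, |a_{m+1}/a_m| = (2m+1)·(2m+2)/(m+1)² · 5/7 → 20/7.
Hence the series converges for |u| < 1/(20/7) = 7/20, so the radius of convergence is 7/20.

R = 7/20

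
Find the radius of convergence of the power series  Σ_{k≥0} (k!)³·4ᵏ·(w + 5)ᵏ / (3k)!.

By the ratio test, |a_{k+1}/a_k| = (k+1)³/[(3k+1)·(3k+2)·(3k+3)] · 4 → 4/27.
The series converges when 4/27 · |w + 5| < 1, giving R = 27/4.

R = 27/4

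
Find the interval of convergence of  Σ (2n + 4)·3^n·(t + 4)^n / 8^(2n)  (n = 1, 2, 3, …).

Apply the ratio test: |a_{n+1}| / |a_n| = [(2(n+1) + 4)/(2n + 4)] · 3/64, which tends to 3/64 as n → ∞.
Convergence for |t + 4| · 3/64 < 1, i.e. |t + 4| < 64/3. So R = 64/3.
Endpoint t = 52/3: the n-th term does not approach 0; divergence by the term test.
Endpoint t = -76/3: the terms do not tend to 0, so the series diverges.

(-76/3, 52/3)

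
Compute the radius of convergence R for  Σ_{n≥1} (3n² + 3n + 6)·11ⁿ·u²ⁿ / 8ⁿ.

R = 2√22/11

By the ratio test, |a_{n+1}/a_n| = [(3(n+1)² + 3(n+1) + 6)/(3n² + 3n + 6)] · 11/8 → 11/8.
Since the exponent of u increases by 2 each term, convergence requires |u|² < 8/11, hence R = 2√22/11.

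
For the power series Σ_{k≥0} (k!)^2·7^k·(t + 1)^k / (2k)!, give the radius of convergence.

R = 4/7

Apply the ratio test: |a_{k+1}| / |a_k| = (k+1)²/[(2k+1)·(2k+2)] · 7, which tends to 7/4 as k → ∞.
The series converges when 7/4 · |t + 1| < 1, giving R = 4/7.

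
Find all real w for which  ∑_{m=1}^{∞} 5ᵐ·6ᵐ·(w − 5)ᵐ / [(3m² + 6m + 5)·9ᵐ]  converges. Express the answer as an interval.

[47/10, 53/10]

Ratio test: |a_{m+1}/a_m| = [(3m² + 6m + 5)/(3(m+1)² + 6(m+1) + 5)] · 5·6/9 → 10/3 as m → ∞.
Hence the series converges for |w − 5| < 1/(10/3) = 3/10, so the radius of convergence is 3/10.
Endpoint w = 53/10: the terms are on the order of 1/m², so the series converges absolutely by comparison with the p-series (p = 2 > 1).
When w = 47/10, the terms are on the order of 1/m², so the series converges absolutely by comparison with the p-series (p = 2 > 1).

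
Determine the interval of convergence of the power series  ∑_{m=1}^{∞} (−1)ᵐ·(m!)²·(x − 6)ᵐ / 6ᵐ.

{6}

Ratio test: |a_{m+1}/a_m| = (m+1)² · 1/6 → ∞ as m → ∞.
The ratio grows without bound, so the series diverges whenever (x − 6) ≠ 0; it converges only at x = 6. R = 0.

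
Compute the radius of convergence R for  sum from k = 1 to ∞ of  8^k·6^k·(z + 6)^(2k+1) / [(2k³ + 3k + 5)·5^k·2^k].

R = √30/12

Ratio test: |a_{k+1}/a_k| = [(2k³ + 3k + 5)/(2(k+1)³ + 3(k+1) + 5)] · 8·6/(5·2) → 24/5 as k → ∞.
Successive powers of (z + 6) differ by 2, so the series converges when |z + 6|² · 24/5 < 1, i.e. |z + 6| < √(5/24). So R = √30/12.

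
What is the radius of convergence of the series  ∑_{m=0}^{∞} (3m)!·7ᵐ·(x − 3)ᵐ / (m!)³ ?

Apply the ratio test: |a_{m+1}| / |a_m| = (3m+1)·(3m+2)·(3m+3)/(m+1)³ · 7, which tends to 189 as m → ∞.
Hence the series converges for |x − 3| < 1/(189) = 1/189, so the radius of convergence is 1/189.

R = 1/189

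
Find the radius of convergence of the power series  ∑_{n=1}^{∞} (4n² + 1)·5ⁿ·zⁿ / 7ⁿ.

The ratio of consecutive coefficients is [(4(n+1)² + 1)/(4n² + 1)] · 5/7 → 5/7.
Hence the series converges for |z| < 1/(5/7) = 7/5, so the radius of convergence is 7/5.

R = 7/5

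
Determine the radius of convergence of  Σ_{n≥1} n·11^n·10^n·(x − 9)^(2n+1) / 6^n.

R = √165/55

By the ratio test, |a_{n+1}/a_n| = [(n+1)/n] · 11·10/6 → 55/3.
Since the exponent of (x − 9) increases by 2 each term, convergence requires |x − 9|² < 3/55, hence R = √165/55.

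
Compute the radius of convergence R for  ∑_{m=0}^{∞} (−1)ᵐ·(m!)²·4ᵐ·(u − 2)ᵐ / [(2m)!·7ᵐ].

Apply the ratio test: |a_{m+1}| / |a_m| = (m+1)²/[(2m+1)·(2m+2)] · 4/7, which tends to 1/7 as m → ∞.
The series converges when 1/7 · |u − 2| < 1, giving R = 7.

R = 7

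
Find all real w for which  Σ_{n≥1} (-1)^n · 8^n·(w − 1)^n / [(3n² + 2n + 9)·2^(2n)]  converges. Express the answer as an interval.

[1/2, 3/2]

Apply the ratio test: |a_{n+1}| / |a_n| = [(3n² + 2n + 9)/(3(n+1)² + 2(n+1) + 9)] · 8/4, which tends to 2 as n → ∞.
Thus R = 1/(2) = 1/2.
At w = 3/2: the terms are on the order of 1/n², so the series converges absolutely by comparison with the p-series (p = 2 > 1).
Check w = 1/2: the series is dominated by a constant times Σ 1/n², which converges (p = 2 > 1).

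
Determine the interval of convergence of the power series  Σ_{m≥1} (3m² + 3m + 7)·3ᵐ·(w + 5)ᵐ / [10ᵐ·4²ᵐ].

The ratio of consecutive coefficients is [(3(m+1)² + 3(m+1) + 7)/(3m² + 3m + 7)] · 3/(10·16) → 3/160.
The series converges when 3/160 · |w + 5| < 1, giving R = 160/3.
At w = 145/3: the terms have absolute value of order m², which does not tend to 0, so the series diverges by the divergence test.
Check w = -175/3: the m-th term does not approach 0; divergence by the term test.

(-175/3, 145/3)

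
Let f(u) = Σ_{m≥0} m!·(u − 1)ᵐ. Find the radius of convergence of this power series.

Ratio test: |a_{m+1}/a_m| = (m+1) → ∞ as m → ∞.
Since the ratio → ∞, the series diverges for every u ≠ 1, and R = 0.

R = 0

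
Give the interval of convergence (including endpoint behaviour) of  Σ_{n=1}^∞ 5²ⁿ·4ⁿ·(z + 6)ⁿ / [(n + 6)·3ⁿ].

[-603/100, -597/100)

By the ratio test, |a_{n+1}/a_n| = [(n + 6)/((n+1) + 6)] · 25·4/3 → 100/3.
Thus R = 1/(100/3) = 3/100.
Endpoint z = -597/100: the terms are asymptotic to a nonzero constant times 1/n, so the series diverges by limit comparison with Σ 1/n.
Endpoint z = -603/100: convergence follows from the alternating series test (terms decrease monotonically to 0).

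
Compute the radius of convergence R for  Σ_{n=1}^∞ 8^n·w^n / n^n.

Root test: |a_n|^(1/n) = 8/n → 0.
The limit is 0 for every w, so R = ∞.

R = ∞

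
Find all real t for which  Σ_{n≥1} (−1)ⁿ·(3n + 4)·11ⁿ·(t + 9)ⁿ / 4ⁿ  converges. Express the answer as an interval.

(-103/11, -95/11)

The ratio of consecutive coefficients is [(3(n+1) + 4)/(3n + 4)] · 11/4 → 11/4.
Hence the series converges for |t + 9| < 1/(11/4) = 4/11, so the radius of convergence is 4/11.
At t = -95/11: the terms do not tend to 0, so the series diverges.
Endpoint t = -103/11: the terms do not tend to 0, so the series diverges.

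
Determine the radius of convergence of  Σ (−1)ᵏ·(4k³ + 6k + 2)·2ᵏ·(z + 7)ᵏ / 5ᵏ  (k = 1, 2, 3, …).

R = 5/2

Apply the ratio test: |a_{k+1}| / |a_k| = [(4(k+1)³ + 6(k+1) + 2)/(4k³ + 6k + 2)] · 2/5, which tends to 2/5 as k → ∞.
The series converges when 2/5 · |z + 7| < 1, giving R = 5/2.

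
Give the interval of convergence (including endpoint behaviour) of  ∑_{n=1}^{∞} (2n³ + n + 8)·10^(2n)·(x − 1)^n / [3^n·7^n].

Ratio test: |a_{n+1}/a_n| = [(2(n+1)³ + (n+1) + 8)/(2n³ + n + 8)] · 100/(3·7) → 100/21 as n → ∞.
Thus R = 1/(100/21) = 21/100.
Endpoint x = 121/100: the n-th term does not approach 0; divergence by the term test.
When x = 79/100, the terms do not tend to 0, so the series diverges.

(79/100, 121/100)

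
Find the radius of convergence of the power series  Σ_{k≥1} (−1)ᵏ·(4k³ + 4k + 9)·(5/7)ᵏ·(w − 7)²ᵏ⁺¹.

Apply the ratio test: |a_{k+1}| / |a_k| = [(4(k+1)³ + 4(k+1) + 9)/(4k³ + 4k + 9)] · 5/7, which tends to 5/7 as k → ∞.
Successive powers of (w − 7) differ by 2, so the series converges when |w − 7|² · 5/7 < 1, i.e. |w − 7| < √(7/5). So R = √35/5.

R = √35/5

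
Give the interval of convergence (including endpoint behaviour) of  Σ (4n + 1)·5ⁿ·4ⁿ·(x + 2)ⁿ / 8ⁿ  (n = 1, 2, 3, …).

(-12/5, -8/5)

Apply the ratio test: |a_{n+1}| / |a_n| = [(4(n+1) + 1)/(4n + 1)] · 5·4/8, which tends to 5/2 as n → ∞.
Thus R = 1/(5/2) = 2/5.
When x = -8/5, the n-th term does not approach 0; divergence by the term test.
When x = -12/5, the terms do not tend to 0, so the series diverges.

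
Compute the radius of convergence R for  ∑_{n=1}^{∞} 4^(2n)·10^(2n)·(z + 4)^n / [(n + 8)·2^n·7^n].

R = 7/800

Ratio test: |a_{n+1}/a_n| = [(n + 8)/((n+1) + 8)] · 16·100/(2·7) → 800/7 as n → ∞.
The series converges when 800/7 · |z + 4| < 1, giving R = 7/800.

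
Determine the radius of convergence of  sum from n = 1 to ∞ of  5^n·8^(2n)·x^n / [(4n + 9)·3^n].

R = 3/320

The ratio of consecutive coefficients is [(4n + 9)/(4(n+1) + 9)] · 5·64/3 → 320/3.
Convergence for |x| · 320/3 < 1, i.e. |x| < 3/320. So R = 3/320.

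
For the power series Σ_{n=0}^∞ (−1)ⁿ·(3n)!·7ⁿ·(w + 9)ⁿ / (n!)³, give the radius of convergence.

The ratio of consecutive coefficients is (3n+1)·(3n+2)·(3n+3)/(n+1)³ · 7 → 189.
Hence the series converges for |w + 9| < 1/(189) = 1/189, so the radius of convergence is 1/189.

R = 1/189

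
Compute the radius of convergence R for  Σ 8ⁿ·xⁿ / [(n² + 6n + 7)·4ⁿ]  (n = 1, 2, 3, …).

The ratio of consecutive coefficients is [(n² + 6n + 7)/((n+1)² + 6(n+1) + 7)] · 8/4 → 2.
Convergence for |x| · 2 < 1, i.e. |x| < 1/2. So R = 1/2.

R = 1/2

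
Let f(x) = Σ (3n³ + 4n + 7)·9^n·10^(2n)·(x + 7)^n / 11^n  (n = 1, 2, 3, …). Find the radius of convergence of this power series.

Apply the ratio test: |a_{n+1}| / |a_n| = [(3(n+1)³ + 4(n+1) + 7)/(3n³ + 4n + 7)] · 9·100/11, which tends to 900/11 as n → ∞.
Thus R = 1/(900/11) = 11/900.

R = 11/900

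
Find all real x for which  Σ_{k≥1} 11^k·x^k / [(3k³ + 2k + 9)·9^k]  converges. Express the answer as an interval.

Apply the ratio test: |a_{k+1}| / |a_k| = [(3k³ + 2k + 9)/(3(k+1)³ + 2(k+1) + 9)] · 11/9, which tends to 11/9 as k → ∞.
Convergence for |x| · 11/9 < 1, i.e. |x| < 9/11. So R = 9/11.
When x = 9/11, the series is dominated by a constant times Σ 1/k³, which converges (p = 3 > 1).
At x = -9/11: absolute convergence follows by limit comparison with Σ 1/k³.

[-9/11, 9/11]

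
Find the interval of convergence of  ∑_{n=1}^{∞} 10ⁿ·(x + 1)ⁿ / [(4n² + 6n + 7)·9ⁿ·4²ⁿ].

[-77/5, 67/5]

Apply the ratio test: |a_{n+1}| / |a_n| = [(4n² + 6n + 7)/(4(n+1)² + 6(n+1) + 7)] · 10/(9·16), which tends to 5/72 as n → ∞.
Convergence for |x + 1| · 5/72 < 1, i.e. |x + 1| < 72/5. So R = 72/5.
Check x = 67/5: the series is dominated by a constant times Σ 1/n², which converges (p = 2 > 1).
At x = -77/5: absolute convergence follows by limit comparison with Σ 1/n².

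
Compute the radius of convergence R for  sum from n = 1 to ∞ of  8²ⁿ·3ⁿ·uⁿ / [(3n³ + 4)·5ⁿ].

R = 5/192

By the ratio test, |a_{n+1}/a_n| = [(3n³ + 4)/(3(n+1)³ + 4)] · 64·3/5 → 192/5.
The series converges when 192/5 · |u| < 1, giving R = 5/192.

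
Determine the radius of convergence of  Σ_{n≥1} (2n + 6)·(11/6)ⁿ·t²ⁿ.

R = √66/11

By the ratio test, |a_{n+1}/a_n| = [(2(n+1) + 6)/(2n + 6)] · 11/6 → 11/6.
Since the exponent of t increases by 2 each term, convergence requires |t|² < 6/11, hence R = √66/11.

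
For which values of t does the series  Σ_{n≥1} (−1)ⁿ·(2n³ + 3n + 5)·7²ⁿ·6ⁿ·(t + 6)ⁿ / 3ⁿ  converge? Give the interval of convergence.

Ratio test: |a_{n+1}/a_n| = [(2(n+1)³ + 3(n+1) + 5)/(2n³ + 3n + 5)] · 49·6/3 → 98 as n → ∞.
The series converges when 98 · |t + 6| < 1, giving R = 1/98.
Check t = -587/98: the n-th term does not approach 0; divergence by the term test.
Check t = -589/98: the n-th term does not approach 0; divergence by the term test.

(-589/98, -587/98)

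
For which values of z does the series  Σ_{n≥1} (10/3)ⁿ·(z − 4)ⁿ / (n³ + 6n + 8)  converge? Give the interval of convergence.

[37/10, 43/10]

By the ratio test, |a_{n+1}/a_n| = [(n³ + 6n + 8)/((n+1)³ + 6(n+1) + 8)] · 10/3 → 10/3.
Convergence for |z − 4| · 10/3 < 1, i.e. |z − 4| < 3/10. So R = 3/10.
Endpoint z = 43/10: the terms are on the order of 1/n³, so the series converges absolutely by comparison with the p-series (p = 3 > 1).
Endpoint z = 37/10: absolute convergence follows by limit comparison with Σ 1/n³.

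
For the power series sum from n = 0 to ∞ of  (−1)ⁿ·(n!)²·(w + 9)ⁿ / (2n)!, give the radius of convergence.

Ratio test: |a_{n+1}/a_n| = (n+1)²/[(2n+1)·(2n+2)] → 1/4 as n → ∞.
Hence the series converges for |w + 9| < 1/(1/4) = 4, so the radius of convergence is 4.

R = 4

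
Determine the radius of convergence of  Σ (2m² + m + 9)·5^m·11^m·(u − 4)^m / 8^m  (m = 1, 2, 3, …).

R = 8/55

Ratio test: |a_{m+1}/a_m| = [(2(m+1)² + (m+1) + 9)/(2m² + m + 9)] · 5·11/8 → 55/8 as m → ∞.
Convergence for |u − 4| · 55/8 < 1, i.e. |u − 4| < 8/55. So R = 8/55.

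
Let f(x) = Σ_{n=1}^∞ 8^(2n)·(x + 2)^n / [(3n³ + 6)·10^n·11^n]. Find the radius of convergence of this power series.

Apply the ratio test: |a_{n+1}| / |a_n| = [(3n³ + 6)/(3(n+1)³ + 6)] · 64/(10·11), which tends to 32/55 as n → ∞.
The series converges when 32/55 · |x + 2| < 1, giving R = 55/32.

R = 55/32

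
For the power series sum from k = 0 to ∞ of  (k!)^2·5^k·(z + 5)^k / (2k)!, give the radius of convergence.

R = 4/5

Ratio test: |a_{k+1}/a_k| = (k+1)²/[(2k+1)·(2k+2)] · 5 → 5/4 as k → ∞.
Convergence for |z + 5| · 5/4 < 1, i.e. |z + 5| < 4/5. So R = 4/5.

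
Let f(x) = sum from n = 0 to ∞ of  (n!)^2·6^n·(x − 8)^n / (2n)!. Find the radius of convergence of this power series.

R = 2/3

By the ratio test, |a_{n+1}/a_n| = (n+1)²/[(2n+1)·(2n+2)] · 6 → 3/2.
Thus R = 1/(3/2) = 2/3.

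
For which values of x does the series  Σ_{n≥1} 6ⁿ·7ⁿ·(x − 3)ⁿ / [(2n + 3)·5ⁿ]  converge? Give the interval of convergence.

[121/42, 131/42)

Ratio test: |a_{n+1}/a_n| = [(2n + 3)/(2(n+1) + 3)] · 6·7/5 → 42/5 as n → ∞.
Thus R = 1/(42/5) = 5/42.
Endpoint x = 131/42: the terms are asymptotic to a nonzero constant times 1/n, so the series diverges by limit comparison with Σ 1/n.
When x = 121/42, an alternating series whose terms decrease to 0 in absolute value, so it converges by the Leibniz criterion.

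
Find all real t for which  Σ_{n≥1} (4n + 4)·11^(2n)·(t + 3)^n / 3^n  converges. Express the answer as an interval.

(-366/121, -360/121)

By the ratio test, |a_{n+1}/a_n| = [(4(n+1) + 4)/(4n + 4)] · 121/3 → 121/3.
Convergence for |t + 3| · 121/3 < 1, i.e. |t + 3| < 3/121. So R = 3/121.
At t = -360/121: the terms do not tend to 0, so the series diverges.
Check t = -366/121: the terms do not tend to 0, so the series diverges.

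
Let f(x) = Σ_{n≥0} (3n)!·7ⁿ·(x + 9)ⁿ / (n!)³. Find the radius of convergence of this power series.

R = 1/189

Ratio test: |a_{n+1}/a_n| = (3n+1)·(3n+2)·(3n+3)/(n+1)³ · 7 → 189 as n → ∞.
Hence the series converges for |x + 9| < 1/(189) = 1/189, so the radius of convergence is 1/189.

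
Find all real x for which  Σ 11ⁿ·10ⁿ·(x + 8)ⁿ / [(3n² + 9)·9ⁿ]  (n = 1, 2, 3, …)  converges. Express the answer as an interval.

By the ratio test, |a_{n+1}/a_n| = [(3n² + 9)/(3(n+1)² + 9)] · 11·10/9 → 110/9.
The series converges when 110/9 · |x + 8| < 1, giving R = 9/110.
At x = -871/110: the series is dominated by a constant times Σ 1/n², which converges (p = 2 > 1).
Check x = -889/110: absolute convergence follows by limit comparison with Σ 1/n².

[-889/110, -871/110]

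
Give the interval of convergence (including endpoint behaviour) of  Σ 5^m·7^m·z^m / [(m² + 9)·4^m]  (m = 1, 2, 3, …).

Apply the ratio test: |a_{m+1}| / |a_m| = [(m² + 9)/((m+1)² + 9)] · 5·7/4, which tends to 35/4 as m → ∞.
Convergence for |z| · 35/4 < 1, i.e. |z| < 4/35. So R = 4/35.
Check z = 4/35: the terms are on the order of 1/m², so the series converges absolutely by comparison with the p-series (p = 2 > 1).
Check z = -4/35: the terms are on the order of 1/m², so the series converges absolutely by comparison with the p-series (p = 2 > 1).

[-4/35, 4/35]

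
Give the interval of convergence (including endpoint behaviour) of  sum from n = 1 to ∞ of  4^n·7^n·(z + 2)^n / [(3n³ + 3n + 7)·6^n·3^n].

The ratio of consecutive coefficients is [(3n³ + 3n + 7)/(3(n+1)³ + 3(n+1) + 7)] · 4·7/(6·3) → 14/9.
Convergence for |z + 2| · 14/9 < 1, i.e. |z + 2| < 9/14. So R = 9/14.
Endpoint z = -19/14: absolute convergence follows by limit comparison with Σ 1/n³.
Endpoint z = -37/14: the terms are on the order of 1/n³, so the series converges absolutely by comparison with the p-series (p = 3 > 1).

[-37/14, -19/14]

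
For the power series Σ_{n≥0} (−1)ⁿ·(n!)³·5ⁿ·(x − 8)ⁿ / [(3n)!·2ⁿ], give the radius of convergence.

The ratio of consecutive coefficients is (n+1)³/[(3n+1)·(3n+2)·(3n+3)] · 5/2 → 5/54.
Convergence for |x − 8| · 5/54 < 1, i.e. |x − 8| < 54/5. So R = 54/5.

R = 54/5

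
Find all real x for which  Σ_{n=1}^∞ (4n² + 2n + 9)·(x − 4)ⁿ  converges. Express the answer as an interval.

(3, 5)

Apply the ratio test: |a_{n+1}| / |a_n| = (4(n+1)² + 2(n+1) + 9)/(4n² + 2n + 9), which tends to 1 as n → ∞.
So the series converges when |x − 4| < 1 and diverges when |x − 4| > 1; R = 1.
Check x = 5: the terms do not tend to 0, so the series diverges.
Check x = 3: the terms have absolute value of order n², which does not tend to 0, so the series diverges by the divergence test.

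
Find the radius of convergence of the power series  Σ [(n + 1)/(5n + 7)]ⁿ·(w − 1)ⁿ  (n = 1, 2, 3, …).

R = 5

Root test: |a_n|^(1/n) = (n + 1)/(5n + 7) → 1/5.
Thus R = 1/(1/5) = 5.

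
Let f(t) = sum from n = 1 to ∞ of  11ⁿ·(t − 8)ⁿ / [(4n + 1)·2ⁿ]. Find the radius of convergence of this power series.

Apply the ratio test: |a_{n+1}| / |a_n| = [(4n + 1)/(4(n+1) + 1)] · 11/2, which tends to 11/2 as n → ∞.
The series converges when 11/2 · |t − 8| < 1, giving R = 2/11.

R = 2/11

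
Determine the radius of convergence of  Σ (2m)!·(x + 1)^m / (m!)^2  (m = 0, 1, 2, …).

R = 1/4

By the ratio test, |a_{m+1}/a_m| = (2m+1)·(2m+2)/(m+1)² → 4.
Thus R = 1/(4) = 1/4.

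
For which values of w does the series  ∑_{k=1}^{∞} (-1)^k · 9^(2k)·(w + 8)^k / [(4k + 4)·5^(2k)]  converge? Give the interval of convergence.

(-673/81, -623/81]

By the ratio test, |a_{k+1}/a_k| = [(4k + 4)/(4(k+1) + 4)] · 81/25 → 81/25.
Convergence for |w + 8| · 81/25 < 1, i.e. |w + 8| < 25/81. So R = 25/81.
When w = -623/81, an alternating series whose terms decrease to 0 in absolute value, so it converges by the Leibniz criterion.
Endpoint w = -673/81: comparison with the harmonic series Σ 1/k shows the series diverges.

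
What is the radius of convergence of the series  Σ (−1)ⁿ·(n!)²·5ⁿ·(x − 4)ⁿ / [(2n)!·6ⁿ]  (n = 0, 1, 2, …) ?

R = 24/5

The ratio of consecutive coefficients is (n+1)²/[(2n+1)·(2n+2)] · 5/6 → 5/24.
The series converges when 5/24 · |x − 4| < 1, giving R = 24/5.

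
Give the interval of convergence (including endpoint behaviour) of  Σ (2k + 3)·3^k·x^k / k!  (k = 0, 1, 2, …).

(−∞, ∞)

The ratio of consecutive coefficients is (2(k+1) + 3)/(2k + 3) · 3 · 1/(k+1) → 0.
The ratio tends to 0 regardless of x, hence R = ∞.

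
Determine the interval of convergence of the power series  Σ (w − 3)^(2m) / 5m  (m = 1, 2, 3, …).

(2, 4)

The ratio of consecutive coefficients is 5m/5(m+1) → 1.
Since the exponent of (w − 3) increases by 2 each term, convergence requires |w − 3|² < 1, hence R = 1.
At w = 4: comparison with the harmonic series Σ 1/m shows the series diverges.
Check w = 2: the terms are asymptotic to a nonzero constant times 1/m, so the series diverges by limit comparison with Σ 1/m.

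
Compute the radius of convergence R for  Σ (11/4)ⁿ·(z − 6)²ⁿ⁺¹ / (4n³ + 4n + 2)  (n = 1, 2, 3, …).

R = 2√11/11

By the ratio test, |a_{n+1}/a_n| = [(4n³ + 4n + 2)/(4(n+1)³ + 4(n+1) + 2)] · 11/4 → 11/4.
Writing y = (z − 6)², the series in y has radius 4/11, so |z − 6| < √(4/11) and R = 2√11/11.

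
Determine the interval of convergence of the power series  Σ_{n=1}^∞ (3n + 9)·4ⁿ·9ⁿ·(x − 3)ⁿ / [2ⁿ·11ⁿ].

(43/18, 65/18)

By the ratio test, |a_{n+1}/a_n| = [(3(n+1) + 9)/(3n + 9)] · 4·9/(2·11) → 18/11.
Hence the series converges for |x − 3| < 1/(18/11) = 11/18, so the radius of convergence is 11/18.
When x = 65/18, the n-th term does not approach 0; divergence by the term test.
Endpoint x = 43/18: the terms do not tend to 0, so the series diverges.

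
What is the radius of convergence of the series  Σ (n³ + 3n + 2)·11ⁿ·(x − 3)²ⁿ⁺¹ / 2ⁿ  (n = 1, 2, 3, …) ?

By the ratio test, |a_{n+1}/a_n| = [((n+1)³ + 3(n+1) + 2)/(n³ + 3n + 2)] · 11/2 → 11/2.
Writing y = (x − 3)², the series in y has radius 2/11, so |x − 3| < √(2/11) and R = √22/11.

R = √22/11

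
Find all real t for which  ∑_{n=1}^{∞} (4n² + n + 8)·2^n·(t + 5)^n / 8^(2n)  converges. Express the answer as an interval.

(-37, 27)

Ratio test: |a_{n+1}/a_n| = [(4(n+1)² + (n+1) + 8)/(4n² + n + 8)] · 2/64 → 1/32 as n → ∞.
The series converges when 1/32 · |t + 5| < 1, giving R = 32.
At t = 27: the terms do not tend to 0, so the series diverges.
When t = -37, the terms do not tend to 0, so the series diverges.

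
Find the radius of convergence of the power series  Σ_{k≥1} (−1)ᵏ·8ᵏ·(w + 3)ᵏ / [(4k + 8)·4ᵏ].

R = 1/2

The ratio of consecutive coefficients is [(4k + 8)/(4(k+1) + 8)] · 8/4 → 2.
Thus R = 1/(2) = 1/2.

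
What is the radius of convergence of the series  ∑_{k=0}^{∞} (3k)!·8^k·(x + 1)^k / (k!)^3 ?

R = 1/216

By the ratio test, |a_{k+1}/a_k| = (3k+1)·(3k+2)·(3k+3)/(k+1)³ · 8 → 216.
Thus R = 1/(216) = 1/216.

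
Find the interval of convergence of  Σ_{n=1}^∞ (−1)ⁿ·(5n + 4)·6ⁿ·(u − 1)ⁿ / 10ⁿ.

By the ratio test, |a_{n+1}/a_n| = [(5(n+1) + 4)/(5n + 4)] · 6/10 → 3/5.
Hence the series converges for |u − 1| < 1/(3/5) = 5/3, so the radius of convergence is 5/3.
When u = 8/3, the n-th term does not approach 0; divergence by the term test.
When u = -2/3, the terms have absolute value of order n, which does not tend to 0, so the series diverges by the divergence test.

(-2/3, 8/3)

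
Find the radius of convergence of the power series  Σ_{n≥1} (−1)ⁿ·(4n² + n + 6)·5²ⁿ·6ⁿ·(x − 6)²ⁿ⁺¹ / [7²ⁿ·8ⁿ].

R = 14√3/15

By the ratio test, |a_{n+1}/a_n| = [(4(n+1)² + (n+1) + 6)/(4n² + n + 6)] · 25·6/(49·8) → 75/196.
Since the exponent of (x − 6) increases by 2 each term, convergence requires |x − 6|² < 196/75, hence R = 14√3/15.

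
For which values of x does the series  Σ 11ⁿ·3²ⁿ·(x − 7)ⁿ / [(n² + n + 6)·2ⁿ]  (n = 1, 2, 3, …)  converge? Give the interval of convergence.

The ratio of consecutive coefficients is [(n² + n + 6)/((n+1)² + (n+1) + 6)] · 11·9/2 → 99/2.
Convergence for |x − 7| · 99/2 < 1, i.e. |x − 7| < 2/99. So R = 2/99.
When x = 695/99, the series is dominated by a constant times Σ 1/n², which converges (p = 2 > 1).
At x = 691/99: absolute convergence follows by limit comparison with Σ 1/n².

[691/99, 695/99]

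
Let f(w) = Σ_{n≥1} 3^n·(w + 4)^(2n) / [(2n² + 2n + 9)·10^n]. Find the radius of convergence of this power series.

Ratio test: |a_{n+1}/a_n| = [(2n² + 2n + 9)/(2(n+1)² + 2(n+1) + 9)] · 3/10 → 3/10 as n → ∞.
Since the exponent of (w + 4) increases by 2 each term, convergence requires |w + 4|² < 10/3, hence R = √30/3.

R = √30/3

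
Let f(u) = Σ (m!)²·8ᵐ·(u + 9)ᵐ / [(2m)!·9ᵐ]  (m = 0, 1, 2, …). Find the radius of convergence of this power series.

R = 9/2

Apply the ratio test: |a_{m+1}| / |a_m| = (m+1)²/[(2m+1)·(2m+2)] · 8/9, which tends to 2/9 as m → ∞.
The series converges when 2/9 · |u + 9| < 1, giving R = 9/2.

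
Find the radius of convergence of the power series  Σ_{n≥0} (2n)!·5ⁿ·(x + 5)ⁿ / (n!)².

R = 1/20

Ratio test: |a_{n+1}/a_n| = (2n+1)·(2n+2)/(n+1)² · 5 → 20 as n → ∞.
Thus R = 1/(20) = 1/20.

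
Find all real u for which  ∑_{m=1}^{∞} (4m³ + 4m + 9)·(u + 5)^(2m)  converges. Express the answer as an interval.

The ratio of consecutive coefficients is (4(m+1)³ + 4(m+1) + 9)/(4m³ + 4m + 9) → 1.
Since the exponent of (u + 5) increases by 2 each term, convergence requires |u + 5|² < 1, hence R = 1.
Check u = -4: the m-th term does not approach 0; divergence by the term test.
Check u = -6: the m-th term does not approach 0; divergence by the term test.

(-6, -4)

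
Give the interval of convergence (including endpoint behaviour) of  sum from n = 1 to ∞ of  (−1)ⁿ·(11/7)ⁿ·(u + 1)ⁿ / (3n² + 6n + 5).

The ratio of consecutive coefficients is [(3n² + 6n + 5)/(3(n+1)² + 6(n+1) + 5)] · 11/7 → 11/7.
The series converges when 11/7 · |u + 1| < 1, giving R = 7/11.
Endpoint u = -4/11: absolute convergence follows by limit comparison with Σ 1/n².
At u = -18/11: the series is dominated by a constant times Σ 1/n², which converges (p = 2 > 1).

[-18/11, -4/11]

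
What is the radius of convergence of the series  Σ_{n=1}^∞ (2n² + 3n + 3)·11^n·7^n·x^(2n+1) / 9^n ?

The ratio of consecutive coefficients is [(2(n+1)² + 3(n+1) + 3)/(2n² + 3n + 3)] · 11·7/9 → 77/9.
Successive powers of x differ by 2, so the series converges when |x|² · 77/9 < 1, i.e. |x| < √(9/77). So R = 3√77/77.

R = 3√77/77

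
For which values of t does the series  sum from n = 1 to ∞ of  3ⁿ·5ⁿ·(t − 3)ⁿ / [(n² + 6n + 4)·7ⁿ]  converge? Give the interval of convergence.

Apply the ratio test: |a_{n+1}| / |a_n| = [(n² + 6n + 4)/((n+1)² + 6(n+1) + 4)] · 3·5/7, which tends to 15/7 as n → ∞.
The series converges when 15/7 · |t − 3| < 1, giving R = 7/15.
At t = 52/15: absolute convergence follows by limit comparison with Σ 1/n².
At t = 38/15: the terms are on the order of 1/n², so the series converges absolutely by comparison with the p-series (p = 2 > 1).

[38/15, 52/15]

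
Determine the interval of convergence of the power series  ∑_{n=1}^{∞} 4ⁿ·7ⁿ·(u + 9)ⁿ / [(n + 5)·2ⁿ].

The ratio of consecutive coefficients is [(n + 5)/((n+1) + 5)] · 4·7/2 → 14.
The series converges when 14 · |u + 9| < 1, giving R = 1/14.
Endpoint u = -125/14: the terms are asymptotic to a nonzero constant times 1/n, so the series diverges by limit comparison with Σ 1/n.
At u = -127/14: an alternating series whose terms decrease to 0 in absolute value, so it converges by the Leibniz criterion.

[-127/14, -125/14)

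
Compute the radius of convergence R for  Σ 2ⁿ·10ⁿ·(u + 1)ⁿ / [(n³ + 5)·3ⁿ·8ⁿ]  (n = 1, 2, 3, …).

R = 6/5

Ratio test: |a_{n+1}/a_n| = [(n³ + 5)/((n+1)³ + 5)] · 2·10/(3·8) → 5/6 as n → ∞.
The series converges when 5/6 · |u + 1| < 1, giving R = 6/5.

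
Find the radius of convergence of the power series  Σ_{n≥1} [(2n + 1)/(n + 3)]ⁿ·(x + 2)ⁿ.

R = 1/2

Applying the root test, |a_n|^(1/n) = (2n + 1)/(n + 3) → 2.
Convergence for |x + 2| · 2 < 1, i.e. |x + 2| < 1/2. So R = 1/2.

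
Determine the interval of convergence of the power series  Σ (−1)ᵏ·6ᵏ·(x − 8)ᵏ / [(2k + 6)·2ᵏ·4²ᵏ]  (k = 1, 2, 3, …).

Apply the ratio test: |a_{k+1}| / |a_k| = [(2k + 6)/(2(k+1) + 6)] · 6/(2·16), which tends to 3/16 as k → ∞.
The series converges when 3/16 · |x − 8| < 1, giving R = 16/3.
Check x = 40/3: convergence follows from the alternating series test (terms decrease monotonically to 0).
When x = 8/3, comparison with the harmonic series Σ 1/k shows the series diverges.

(8/3, 40/3]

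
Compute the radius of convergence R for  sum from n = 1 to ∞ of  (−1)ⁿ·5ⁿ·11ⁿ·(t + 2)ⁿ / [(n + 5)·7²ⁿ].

The ratio of consecutive coefficients is [(n + 5)/((n+1) + 5)] · 5·11/49 → 55/49.
Convergence for |t + 2| · 55/49 < 1, i.e. |t + 2| < 49/55. So R = 49/55.

R = 49/55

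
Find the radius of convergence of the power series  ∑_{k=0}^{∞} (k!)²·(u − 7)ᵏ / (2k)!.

R = 4

The ratio of consecutive coefficients is (k+1)²/[(2k+1)·(2k+2)] → 1/4.
Thus R = 1/(1/4) = 4.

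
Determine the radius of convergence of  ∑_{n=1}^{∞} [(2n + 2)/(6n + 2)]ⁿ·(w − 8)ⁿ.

By the Cauchy root test, |a_n|^(1/n) = (2n + 2)/(6n + 2) → 1/3.
Thus R = 1/(1/3) = 3.

R = 3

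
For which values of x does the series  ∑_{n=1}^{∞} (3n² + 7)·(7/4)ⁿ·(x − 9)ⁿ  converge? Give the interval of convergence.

By the ratio test, |a_{n+1}/a_n| = [(3(n+1)² + 7)/(3n² + 7)] · 7/4 → 7/4.
Thus R = 1/(7/4) = 4/7.
When x = 67/7, the n-th term does not approach 0; divergence by the term test.
At x = 59/7: the terms do not tend to 0, so the series diverges.

(59/7, 67/7)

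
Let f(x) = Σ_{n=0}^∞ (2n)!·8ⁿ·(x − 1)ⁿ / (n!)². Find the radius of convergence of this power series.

R = 1/32

Apply the ratio test: |a_{n+1}| / |a_n| = (2n+1)·(2n+2)/(n+1)² · 8, which tends to 32 as n → ∞.
Thus R = 1/(32) = 1/32.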